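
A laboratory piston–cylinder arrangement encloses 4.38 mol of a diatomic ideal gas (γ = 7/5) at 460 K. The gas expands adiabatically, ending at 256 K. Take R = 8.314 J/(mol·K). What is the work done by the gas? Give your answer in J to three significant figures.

W ≈ 18600 J

Adiabatic ⇒ Q = 0, so W_by = −ΔU = nCᵥ(T₁ − T₂).
Cᵥ = 5R/2 = 20.79 J/(mol·K).
W = (4.38)(20.79)(460 − 256) = 18572 J.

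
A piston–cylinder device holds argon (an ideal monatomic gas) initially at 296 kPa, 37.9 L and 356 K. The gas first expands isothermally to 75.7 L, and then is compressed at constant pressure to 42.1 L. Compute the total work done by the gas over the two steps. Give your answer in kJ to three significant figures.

W_total ≈ 2.78 kJ

Step 1 (isothermal): W = P₁V₁ ln(V₂/V₁) = (11218) ln(75.7/37.9) = 7761 J.
After step 1: P = 148.2 kPa, V = 75.7 L, T = 356 K.
Step 2 (isobaric): W = PΔV = (148.2 kPa)(42.1 − 75.7 L) = -4979 J.
W_total = 7761 − 4979 = 2782 J.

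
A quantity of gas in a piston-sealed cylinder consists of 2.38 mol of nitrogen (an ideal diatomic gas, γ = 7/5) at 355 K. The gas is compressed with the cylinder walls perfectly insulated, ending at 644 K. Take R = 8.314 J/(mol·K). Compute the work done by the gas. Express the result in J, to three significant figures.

Adiabatic ⇒ Q = 0, so W_by = −ΔU = nCᵥ(T₁ − T₂).
Cᵥ = 5R/2 = 20.79 J/(mol·K).
W = (2.38)(20.79)(355 − 644) = -14296 J.

W ≈ -14300 J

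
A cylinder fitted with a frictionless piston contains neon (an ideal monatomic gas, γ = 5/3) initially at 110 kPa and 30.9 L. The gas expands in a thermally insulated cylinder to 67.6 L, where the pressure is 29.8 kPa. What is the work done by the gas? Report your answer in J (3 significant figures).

Adiabatic: W = (P₁V₁ − P₂V₂)/(γ − 1) with γ = 5/3.
P₁V₁ = 3399 J, P₂V₂ = 2014 J.
W = (3399 − 2014) / 0.6667 = 2077 J.

W ≈ 2080 J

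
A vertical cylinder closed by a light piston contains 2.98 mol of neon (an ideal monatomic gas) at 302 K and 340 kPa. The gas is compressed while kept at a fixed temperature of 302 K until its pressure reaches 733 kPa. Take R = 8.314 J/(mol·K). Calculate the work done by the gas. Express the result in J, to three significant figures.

Isothermal process: W = nRT ln(V₂/V₁) = nRT ln(P₁/P₂).
W = (2.98)(8.314)(302) × ln(340/733)
  = 7482 × ln(0.4638) = 7482 × -0.7682
W_by_gas = -5748 J.

W ≈ -5750 J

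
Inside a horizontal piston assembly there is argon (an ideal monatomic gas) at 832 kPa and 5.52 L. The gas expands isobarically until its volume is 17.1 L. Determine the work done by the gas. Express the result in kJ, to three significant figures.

Isobaric: W = P ΔV.
W = (832 kPa)(17.1 − 5.52 L) = (832)(11.58) = 9635 J.

W ≈ 9.63 kJ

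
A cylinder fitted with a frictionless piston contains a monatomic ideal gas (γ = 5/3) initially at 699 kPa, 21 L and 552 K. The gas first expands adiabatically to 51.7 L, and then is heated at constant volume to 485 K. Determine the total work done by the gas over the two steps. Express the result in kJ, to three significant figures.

Step 1 (adiabatic): W = (P₁V₁ − P₂V₂)/(γ−1) = (14679 − 8051)/0.667 = 9942 J.
Step 2 (isochoric): W = 0 (constant volume).
W_total = 9942 + 0 = 9942 J.

W_total ≈ 9.94 kJ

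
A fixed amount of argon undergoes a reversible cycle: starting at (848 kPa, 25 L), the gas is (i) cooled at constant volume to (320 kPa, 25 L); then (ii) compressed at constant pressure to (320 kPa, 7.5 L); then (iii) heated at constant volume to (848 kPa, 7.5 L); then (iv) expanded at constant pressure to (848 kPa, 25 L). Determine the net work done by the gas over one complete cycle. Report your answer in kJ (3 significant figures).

W_net ≈ 9.24 kJ

Constant-volume legs do no work.
W(ii) = (320)(7.5 − 25) = -5600 J; W(iv) = (848)(25 − 7.5) = 14840 J.
W_net = -5600 + 14840 = 9240 J (the clockwise enclosed area).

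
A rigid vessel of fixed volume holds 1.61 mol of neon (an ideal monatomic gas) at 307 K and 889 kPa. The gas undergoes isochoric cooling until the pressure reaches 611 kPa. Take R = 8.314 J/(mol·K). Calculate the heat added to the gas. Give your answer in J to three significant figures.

Q ≈ -1930 J

Constant volume ⇒ W = 0, so Q = ΔU = nCᵥΔT with Cᵥ = 3R/2 = 12.47 J/(mol·K).
At constant V, T₂/T₁ = P₂/P₁ ⇒ ΔT = T₁(P₂/P₁ − 1) = 307·(611/889 − 1) = -96 K.
ΔU = (1.61)(12.47)(-96) = -1928 J.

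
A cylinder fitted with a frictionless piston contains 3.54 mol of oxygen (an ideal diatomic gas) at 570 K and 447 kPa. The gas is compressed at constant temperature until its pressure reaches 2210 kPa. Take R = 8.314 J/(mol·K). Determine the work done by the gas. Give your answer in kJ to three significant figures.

Isothermal process: W = nRT ln(V₂/V₁) = nRT ln(P₁/P₂).
W = (3.54)(8.314)(570) × ln(447/2210)
  = 16776 × ln(0.2023) = 16776 × -1.598
W_by_gas = -26811 J.

W ≈ -26.8 kJ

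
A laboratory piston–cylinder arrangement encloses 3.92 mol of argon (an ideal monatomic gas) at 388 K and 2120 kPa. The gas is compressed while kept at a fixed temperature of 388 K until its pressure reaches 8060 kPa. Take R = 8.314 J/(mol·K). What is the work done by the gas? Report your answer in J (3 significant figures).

W ≈ -16900 J

Isothermal process: W = nRT ln(V₂/V₁) = nRT ln(P₁/P₂).
W = (3.92)(8.314)(388) × ln(2120/8060)
  = 12645 × ln(0.263) = 12645 × -1.335
W_by_gas = -16888 J.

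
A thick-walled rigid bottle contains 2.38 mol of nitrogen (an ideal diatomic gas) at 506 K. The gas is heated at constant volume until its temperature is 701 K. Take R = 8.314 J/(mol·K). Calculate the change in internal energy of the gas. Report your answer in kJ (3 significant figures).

ΔU ≈ 9.65 kJ

Constant volume ⇒ W = 0, so Q = ΔU = nCᵥΔT with Cᵥ = 5R/2 = 20.79 J/(mol·K).
ΔU = (2.38)(20.79)(701 − 506) = 9646 J.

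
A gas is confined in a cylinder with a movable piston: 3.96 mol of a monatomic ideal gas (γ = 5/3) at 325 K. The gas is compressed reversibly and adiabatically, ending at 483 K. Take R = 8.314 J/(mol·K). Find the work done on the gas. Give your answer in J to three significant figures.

Adiabatic ⇒ Q = 0, so W_by = −ΔU = nCᵥ(T₁ − T₂).
Cᵥ = 3R/2 = 12.47 J/(mol·K).
W = (3.96)(12.47)(325 − 483) = -7803 J.
Work on gas = −W_by = 7803 J.

W ≈ 7800 J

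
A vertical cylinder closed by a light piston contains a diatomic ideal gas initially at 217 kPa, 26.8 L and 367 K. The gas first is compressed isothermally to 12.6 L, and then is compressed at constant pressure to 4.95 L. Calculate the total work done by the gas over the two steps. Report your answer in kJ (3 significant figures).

Step 1 (isothermal): W = P₁V₁ ln(V₂/V₁) = (5816) ln(12.6/26.8) = -4389 J.
After step 1: P = 461.6 kPa, V = 12.6 L, T = 367 K.
Step 2 (isobaric): W = PΔV = (461.6 kPa)(4.95 − 12.6 L) = -3531 J.
W_total = -4389 − 3531 = -7920 J.

W_total ≈ -7.92 kJ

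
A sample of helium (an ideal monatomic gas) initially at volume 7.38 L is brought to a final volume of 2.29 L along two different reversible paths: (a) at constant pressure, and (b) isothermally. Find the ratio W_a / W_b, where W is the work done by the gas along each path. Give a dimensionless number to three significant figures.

Path (a) isobaric: W = P₁(V₂ − V₁) → W_a/(P₁V₁) = -0.6897.
Path (b) isothermal: W = P₁V₁ ln(V₂/V₁) → W_b/(P₁V₁) = -1.17.
W_a / W_b = -0.6897 / -1.17 = 0.5894.

W_a / W_b ≈ 0.589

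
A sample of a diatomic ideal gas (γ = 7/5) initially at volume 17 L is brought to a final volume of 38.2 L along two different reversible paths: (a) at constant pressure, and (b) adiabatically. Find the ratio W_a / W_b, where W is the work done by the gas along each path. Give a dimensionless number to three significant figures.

W_a / W_b ≈ 1.80

Path (a) isobaric: W = P₁(V₂ − V₁) → W_a/(P₁V₁) = 1.247.
Path (b) adiabatic: W = P₁V₁(1 − (V₁/V₂)^(γ−1))/(γ−1) → W_b/(P₁V₁) = 0.6916.
W_a / W_b = 1.247 / 0.6916 = 1.803.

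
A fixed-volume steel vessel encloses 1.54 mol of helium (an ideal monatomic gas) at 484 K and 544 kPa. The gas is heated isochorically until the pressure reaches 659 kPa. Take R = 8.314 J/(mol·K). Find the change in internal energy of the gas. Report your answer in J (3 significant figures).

Constant volume ⇒ W = 0, so Q = ΔU = nCᵥΔT with Cᵥ = 3R/2 = 12.47 J/(mol·K).
At constant V, T₂/T₁ = P₂/P₁ ⇒ ΔT = T₁(P₂/P₁ − 1) = 484·(659/544 − 1) = 102.3 K.
ΔU = (1.54)(12.47)(102.3) = 1965 J.

ΔU ≈ 1970 J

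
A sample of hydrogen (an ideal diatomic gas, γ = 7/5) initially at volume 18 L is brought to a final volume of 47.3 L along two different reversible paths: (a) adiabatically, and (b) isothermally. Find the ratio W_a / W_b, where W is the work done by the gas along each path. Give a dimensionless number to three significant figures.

Path (a) adiabatic: W = P₁V₁(1 − (V₁/V₂)^(γ−1))/(γ−1) → W_a/(P₁V₁) = 0.8013.
Path (b) isothermal: W = P₁V₁ ln(V₂/V₁) → W_b/(P₁V₁) = 0.9661.
W_a / W_b = 0.8013 / 0.9661 = 0.8294.

W_a / W_b ≈ 0.829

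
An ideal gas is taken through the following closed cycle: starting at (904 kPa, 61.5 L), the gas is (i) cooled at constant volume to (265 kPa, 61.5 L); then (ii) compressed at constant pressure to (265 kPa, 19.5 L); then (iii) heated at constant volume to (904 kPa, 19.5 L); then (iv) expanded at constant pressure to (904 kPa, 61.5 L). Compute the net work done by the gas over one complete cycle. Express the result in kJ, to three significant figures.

W_net ≈ 26.8 kJ

Constant-volume legs do no work.
W(ii) = (265)(19.5 − 61.5) = -11130 J; W(iv) = (904)(61.5 − 19.5) = 37968 J.
W_net = -11130 + 37968 = 26838 J (the clockwise enclosed area).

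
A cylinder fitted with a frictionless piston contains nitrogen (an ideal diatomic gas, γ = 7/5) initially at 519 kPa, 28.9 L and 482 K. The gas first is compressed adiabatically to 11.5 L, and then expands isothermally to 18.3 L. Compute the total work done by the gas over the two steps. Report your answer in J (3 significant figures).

W_total ≈ -6640 J

Step 1 (adiabatic): W = (P₁V₁ − P₂V₂)/(γ−1) = (14999 − 21684)/0.4 = -16713 J.
After step 1: P = 1886 kPa, V = 11.5 L, T = 696.8 K.
Step 2 (isothermal): W = P₁V₁ ln(V₂/V₁) = (21684) ln(18.3/11.5) = 10074 J.
W_total = -16713 + 10074 = -6639 J.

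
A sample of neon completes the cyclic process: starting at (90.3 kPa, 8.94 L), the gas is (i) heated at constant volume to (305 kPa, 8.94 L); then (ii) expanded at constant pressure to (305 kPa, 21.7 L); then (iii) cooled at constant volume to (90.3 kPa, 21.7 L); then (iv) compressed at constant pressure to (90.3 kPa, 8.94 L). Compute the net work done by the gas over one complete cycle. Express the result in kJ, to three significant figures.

Constant-volume legs do no work.
W(ii) = (305)(21.7 − 8.94) = 3892 J; W(iv) = (90.3)(8.94 − 21.7) = -1152 J.
W_net = 3892 − 1152 = 2740 J (the clockwise enclosed area).

W_net ≈ 2.74 kJ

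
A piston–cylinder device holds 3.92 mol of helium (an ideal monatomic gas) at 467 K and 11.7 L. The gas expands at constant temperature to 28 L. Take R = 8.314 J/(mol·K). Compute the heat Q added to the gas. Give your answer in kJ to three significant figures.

Isothermal ⇒ ΔU = 0, so Q = W = nRT ln(V₂/V₁).
Q = (3.92)(8.314)(467) ln(28/11.7) = 15220 × 0.8726 = 13281 J.

Q ≈ 13.3 kJ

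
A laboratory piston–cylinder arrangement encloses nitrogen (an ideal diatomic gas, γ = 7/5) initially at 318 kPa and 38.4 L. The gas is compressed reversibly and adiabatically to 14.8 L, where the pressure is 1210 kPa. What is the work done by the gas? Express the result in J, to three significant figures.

W ≈ -14200 J

Adiabatic: W = (P₁V₁ − P₂V₂)/(γ − 1) with γ = 7/5.
P₁V₁ = 12211 J, P₂V₂ = 17908 J.
W = (12211 − 17908) / 0.4 = -14242 J.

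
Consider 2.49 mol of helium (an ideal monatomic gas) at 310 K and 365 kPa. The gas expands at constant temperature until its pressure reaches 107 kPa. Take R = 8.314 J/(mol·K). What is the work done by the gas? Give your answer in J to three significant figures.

Isothermal process: W = nRT ln(V₂/V₁) = nRT ln(P₁/P₂).
W = (2.49)(8.314)(310) × ln(365/107)
  = 6418 × ln(3.411) = 6418 × 1.227
W_by_gas = 7875 J.

W ≈ 7870 J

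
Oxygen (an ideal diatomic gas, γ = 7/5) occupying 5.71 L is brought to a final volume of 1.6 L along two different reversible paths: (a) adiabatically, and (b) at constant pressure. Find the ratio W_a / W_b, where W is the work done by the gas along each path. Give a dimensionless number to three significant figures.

Path (a) adiabatic: W = P₁V₁(1 − (V₁/V₂)^(γ−1))/(γ−1) → W_a/(P₁V₁) = -1.659.
Path (b) isobaric: W = P₁(V₂ − V₁) → W_b/(P₁V₁) = -0.7198.
W_a / W_b = -1.659 / -0.7198 = 2.304.

W_a / W_b ≈ 2.30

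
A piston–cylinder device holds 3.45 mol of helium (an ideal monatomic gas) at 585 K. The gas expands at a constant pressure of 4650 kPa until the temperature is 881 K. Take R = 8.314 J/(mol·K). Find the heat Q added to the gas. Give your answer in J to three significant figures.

Isobaric: W = nRΔT = (3.45)(8.314)(296) = 8490 J.
ΔU = nCᵥΔT with Cᵥ = 3R/2: ΔU = (3.45)(12.47)(296) = 12735 J.
Q = ΔU + W = 12735 + 8490 = 21226 J.

Q ≈ 21200 J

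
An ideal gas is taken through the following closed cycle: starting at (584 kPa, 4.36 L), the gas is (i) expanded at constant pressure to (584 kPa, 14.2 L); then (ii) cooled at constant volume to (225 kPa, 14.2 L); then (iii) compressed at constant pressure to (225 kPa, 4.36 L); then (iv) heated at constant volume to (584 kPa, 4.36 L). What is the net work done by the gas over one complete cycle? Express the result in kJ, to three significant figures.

W_net ≈ 3.53 kJ

Constant-volume legs do no work.
W(i) = (584)(14.2 − 4.36) = 5747 J; W(iii) = (225)(4.36 − 14.2) = -2214 J.
W_net = 5747 − 2214 = 3533 J (the clockwise enclosed area).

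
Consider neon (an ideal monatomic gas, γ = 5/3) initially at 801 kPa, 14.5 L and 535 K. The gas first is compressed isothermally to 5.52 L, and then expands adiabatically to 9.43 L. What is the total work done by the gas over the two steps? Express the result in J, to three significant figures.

Step 1 (isothermal): W = P₁V₁ ln(V₂/V₁) = (11614) ln(5.52/14.5) = -11217 J.
After step 1: P = 2104 kPa, V = 5.52 L, T = 535 K.
Step 2 (adiabatic): W = (P₁V₁ − P₂V₂)/(γ−1) = (11614 − 8127)/0.667 = 5231 J.
W_total = -11217 + 5231 = -5986 J.

W_total ≈ -5990 J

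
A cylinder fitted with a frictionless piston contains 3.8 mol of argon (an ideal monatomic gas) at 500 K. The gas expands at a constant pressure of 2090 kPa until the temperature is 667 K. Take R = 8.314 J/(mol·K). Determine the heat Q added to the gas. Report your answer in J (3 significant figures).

Q ≈ 13200 J

Isobaric: W = nRΔT = (3.8)(8.314)(167) = 5276 J.
ΔU = nCᵥΔT with Cᵥ = 3R/2: ΔU = (3.8)(12.47)(167) = 7914 J.
Q = ΔU + W = 7914 + 5276 = 13190 J.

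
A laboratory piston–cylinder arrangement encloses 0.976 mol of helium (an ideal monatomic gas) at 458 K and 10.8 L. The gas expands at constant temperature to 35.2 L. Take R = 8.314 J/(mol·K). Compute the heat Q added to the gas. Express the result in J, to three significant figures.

Q ≈ 4390 J

Isothermal ⇒ ΔU = 0, so Q = W = nRT ln(V₂/V₁).
Q = (0.976)(8.314)(458) ln(35.2/10.8) = 3716 × 1.181 = 4391 J.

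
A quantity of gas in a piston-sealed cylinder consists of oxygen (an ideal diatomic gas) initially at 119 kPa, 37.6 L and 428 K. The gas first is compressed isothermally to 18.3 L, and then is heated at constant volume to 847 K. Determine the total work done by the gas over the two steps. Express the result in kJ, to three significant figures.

Step 1 (isothermal): W = P₁V₁ ln(V₂/V₁) = (4474) ln(18.3/37.6) = -3222 J.
Step 2 (isochoric): W = 0 (constant volume).
W_total = -3222 + 0 = -3222 J.

W_total ≈ -3.22 kJ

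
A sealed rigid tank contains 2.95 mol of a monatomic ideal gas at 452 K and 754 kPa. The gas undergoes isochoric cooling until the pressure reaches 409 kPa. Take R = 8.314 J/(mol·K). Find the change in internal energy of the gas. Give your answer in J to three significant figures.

ΔU ≈ -7610 J

Constant volume ⇒ W = 0, so Q = ΔU = nCᵥΔT with Cᵥ = 3R/2 = 12.47 J/(mol·K).
At constant V, T₂/T₁ = P₂/P₁ ⇒ ΔT = T₁(P₂/P₁ − 1) = 452·(409/754 − 1) = -206.8 K.
ΔU = (2.95)(12.47)(-206.8) = -7609 J.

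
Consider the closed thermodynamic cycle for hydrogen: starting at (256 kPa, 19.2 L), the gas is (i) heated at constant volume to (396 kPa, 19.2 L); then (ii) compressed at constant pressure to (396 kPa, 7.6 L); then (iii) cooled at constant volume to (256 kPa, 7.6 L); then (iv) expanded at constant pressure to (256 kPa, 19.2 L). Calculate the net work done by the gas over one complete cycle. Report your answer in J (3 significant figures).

W_net ≈ -1620 J

Constant-volume legs do no work.
W(ii) = (396)(7.6 − 19.2) = -4594 J; W(iv) = (256)(19.2 − 7.6) = 2970 J.
W_net = -4594 + 2970 = -1624 J (the counter-clockwise enclosed area).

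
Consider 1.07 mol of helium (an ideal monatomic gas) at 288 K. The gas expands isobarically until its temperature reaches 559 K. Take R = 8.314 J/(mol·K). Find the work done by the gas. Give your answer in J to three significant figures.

W ≈ 2410 J

Isobaric: W = P ΔV = nR ΔT.
W = (1.07)(8.314)(559 − 288) = 2411 J.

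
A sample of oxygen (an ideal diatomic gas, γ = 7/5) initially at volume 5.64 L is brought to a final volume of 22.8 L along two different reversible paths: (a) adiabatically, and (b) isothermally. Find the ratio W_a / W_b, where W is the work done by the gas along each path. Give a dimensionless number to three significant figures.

Path (a) adiabatic: W = P₁V₁(1 − (V₁/V₂)^(γ−1))/(γ−1) → W_a/(P₁V₁) = 1.07.
Path (b) isothermal: W = P₁V₁ ln(V₂/V₁) → W_b/(P₁V₁) = 1.397.
W_a / W_b = 1.07 / 1.397 = 0.7661.

W_a / W_b ≈ 0.766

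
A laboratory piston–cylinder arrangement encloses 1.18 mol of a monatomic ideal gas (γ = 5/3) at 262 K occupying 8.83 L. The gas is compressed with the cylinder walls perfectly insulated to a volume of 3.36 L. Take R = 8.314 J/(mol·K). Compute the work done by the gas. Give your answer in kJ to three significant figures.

Adiabatic: TV^(γ−1) = const with γ = 5/3.
T₂ = T₁ (V₁/V₂)^(γ−1) = 262 × (8.83/3.36)^0.667 = 262 × 1.904 = 498.9 K.
W_by = nCᵥ(T₁ − T₂) = (1.18)(12.47)(262 − 498.9) = -3487 J.

W ≈ -3.49 kJ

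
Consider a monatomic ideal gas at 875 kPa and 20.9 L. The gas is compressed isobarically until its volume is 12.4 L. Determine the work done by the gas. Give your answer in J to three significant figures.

W ≈ -7440 J

Isobaric: W = P ΔV.
W = (875 kPa)(12.4 − 20.9 L) = (875)(-8.5) = -7437 J.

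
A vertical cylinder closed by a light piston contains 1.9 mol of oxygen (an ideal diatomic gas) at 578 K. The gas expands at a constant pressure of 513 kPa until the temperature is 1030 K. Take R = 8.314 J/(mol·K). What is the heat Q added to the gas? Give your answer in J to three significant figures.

Q ≈ 25000 J

Isobaric: W = nRΔT = (1.9)(8.314)(452) = 7140 J.
ΔU = nCᵥΔT with Cᵥ = 5R/2: ΔU = (1.9)(20.79)(452) = 17850 J.
Q = ΔU + W = 17850 + 7140 = 24990 J.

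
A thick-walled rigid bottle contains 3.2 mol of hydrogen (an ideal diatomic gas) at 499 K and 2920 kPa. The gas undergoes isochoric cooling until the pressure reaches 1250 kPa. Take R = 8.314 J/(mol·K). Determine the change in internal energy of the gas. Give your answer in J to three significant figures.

Constant volume ⇒ W = 0, so Q = ΔU = nCᵥΔT with Cᵥ = 5R/2 = 20.79 J/(mol·K).
At constant V, T₂/T₁ = P₂/P₁ ⇒ ΔT = T₁(P₂/P₁ − 1) = 499·(1250/2920 − 1) = -285.4 K.
ΔU = (3.2)(20.79)(-285.4) = -18982 J.

ΔU ≈ -19000 J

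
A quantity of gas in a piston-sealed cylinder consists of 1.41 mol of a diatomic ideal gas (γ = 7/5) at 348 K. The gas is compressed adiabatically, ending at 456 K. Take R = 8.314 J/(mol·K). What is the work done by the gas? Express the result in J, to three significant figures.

Adiabatic ⇒ Q = 0, so W_by = −ΔU = nCᵥ(T₁ − T₂).
Cᵥ = 5R/2 = 20.79 J/(mol·K).
W = (1.41)(20.79)(348 − 456) = -3165 J.

W ≈ -3170 J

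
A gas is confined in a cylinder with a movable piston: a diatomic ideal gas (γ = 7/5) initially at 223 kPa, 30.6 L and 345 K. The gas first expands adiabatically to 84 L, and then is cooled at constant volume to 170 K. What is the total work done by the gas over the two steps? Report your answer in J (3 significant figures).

W_total ≈ 5670 J

Step 1 (adiabatic): W = (P₁V₁ − P₂V₂)/(γ−1) = (6824 − 4556)/0.4 = 5669 J.
Step 2 (isochoric): W = 0 (constant volume).
W_total = 5669 + 0 = 5669 J.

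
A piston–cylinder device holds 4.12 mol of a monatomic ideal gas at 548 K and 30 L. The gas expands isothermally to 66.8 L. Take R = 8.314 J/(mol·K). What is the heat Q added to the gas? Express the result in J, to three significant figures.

Isothermal ⇒ ΔU = 0, so Q = W = nRT ln(V₂/V₁).
Q = (4.12)(8.314)(548) ln(66.8/30) = 18771 × 0.8005 = 15026 J.

Q ≈ 15000 J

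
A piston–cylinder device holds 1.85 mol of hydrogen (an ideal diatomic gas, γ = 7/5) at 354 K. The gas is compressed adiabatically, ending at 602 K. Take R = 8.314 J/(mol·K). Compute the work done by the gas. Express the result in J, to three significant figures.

W ≈ -9540 J

Adiabatic ⇒ Q = 0, so W_by = −ΔU = nCᵥ(T₁ − T₂).
Cᵥ = 5R/2 = 20.79 J/(mol·K).
W = (1.85)(20.79)(354 − 602) = -9536 J.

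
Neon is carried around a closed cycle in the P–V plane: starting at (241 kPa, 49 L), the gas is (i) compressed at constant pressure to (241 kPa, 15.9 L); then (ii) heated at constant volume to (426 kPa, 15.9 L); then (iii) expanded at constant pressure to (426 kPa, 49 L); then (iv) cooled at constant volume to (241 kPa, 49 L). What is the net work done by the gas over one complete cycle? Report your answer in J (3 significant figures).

Constant-volume legs do no work.
W(i) = (241)(15.9 − 49) = -7977 J; W(iii) = (426)(49 − 15.9) = 14101 J.
W_net = -7977 + 14101 = 6124 J (the clockwise enclosed area).

W_net ≈ 6120 J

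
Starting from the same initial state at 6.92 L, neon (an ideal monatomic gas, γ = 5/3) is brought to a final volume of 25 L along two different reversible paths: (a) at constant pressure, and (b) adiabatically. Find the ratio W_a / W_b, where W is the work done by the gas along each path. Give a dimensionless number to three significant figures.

Path (a) isobaric: W = P₁(V₂ − V₁) → W_a/(P₁V₁) = 2.613.
Path (b) adiabatic: W = P₁V₁(1 − (V₁/V₂)^(γ−1))/(γ−1) → W_b/(P₁V₁) = 0.8629.
W_a / W_b = 2.613 / 0.8629 = 3.028.

W_a / W_b ≈ 3.03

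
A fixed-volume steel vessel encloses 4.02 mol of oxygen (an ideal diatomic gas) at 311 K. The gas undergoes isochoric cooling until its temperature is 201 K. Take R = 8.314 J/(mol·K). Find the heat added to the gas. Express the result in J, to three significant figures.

Constant volume ⇒ W = 0, so Q = ΔU = nCᵥΔT with Cᵥ = 5R/2 = 20.79 J/(mol·K).
ΔU = (4.02)(20.79)(201 − 311) = -9191 J.

Q ≈ -9190 J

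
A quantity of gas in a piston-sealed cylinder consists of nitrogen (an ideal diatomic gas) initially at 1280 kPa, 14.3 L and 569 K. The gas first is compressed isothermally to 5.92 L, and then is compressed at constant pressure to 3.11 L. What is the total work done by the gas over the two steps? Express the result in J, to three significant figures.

W_total ≈ -24800 J

Step 1 (isothermal): W = P₁V₁ ln(V₂/V₁) = (18304) ln(5.92/14.3) = -16143 J.
After step 1: P = 3092 kPa, V = 5.92 L, T = 569 K.
Step 2 (isobaric): W = PΔV = (3092 kPa)(3.11 − 5.92 L) = -8688 J.
W_total = -16143 − 8688 = -24831 J.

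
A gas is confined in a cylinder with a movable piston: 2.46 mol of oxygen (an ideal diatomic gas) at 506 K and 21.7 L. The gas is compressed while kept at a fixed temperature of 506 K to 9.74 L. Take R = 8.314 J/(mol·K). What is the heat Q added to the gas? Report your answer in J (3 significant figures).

Isothermal ⇒ ΔU = 0, so Q = W = nRT ln(V₂/V₁).
Q = (2.46)(8.314)(506) ln(9.74/21.7) = 10349 × -0.8011 = -8290 J.

Q ≈ -8290 J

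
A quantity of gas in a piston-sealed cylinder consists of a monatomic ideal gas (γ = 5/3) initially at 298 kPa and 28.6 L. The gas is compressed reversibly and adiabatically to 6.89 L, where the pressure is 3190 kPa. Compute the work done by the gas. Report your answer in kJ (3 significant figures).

W ≈ -20.2 kJ

Adiabatic: W = (P₁V₁ − P₂V₂)/(γ − 1) with γ = 5/3.
P₁V₁ = 8523 J, P₂V₂ = 21979 J.
W = (8523 − 21979) / 0.6667 = -20184 J.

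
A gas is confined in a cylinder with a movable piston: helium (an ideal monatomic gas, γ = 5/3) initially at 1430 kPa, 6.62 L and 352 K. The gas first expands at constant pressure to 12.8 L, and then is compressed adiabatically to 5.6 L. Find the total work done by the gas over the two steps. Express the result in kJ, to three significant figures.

Step 1 (isobaric): W = PΔV = (1430 kPa)(12.8 − 6.62 L) = 8837 J.
After step 1: P = 1430 kPa, V = 12.8 L, T = 680.6 K.
Step 2 (adiabatic): W = (P₁V₁ − P₂V₂)/(γ−1) = (18304 − 31761)/0.667 = -20185 J.
W_total = 8837 − 20185 = -11348 J.

W_total ≈ -11.3 kJ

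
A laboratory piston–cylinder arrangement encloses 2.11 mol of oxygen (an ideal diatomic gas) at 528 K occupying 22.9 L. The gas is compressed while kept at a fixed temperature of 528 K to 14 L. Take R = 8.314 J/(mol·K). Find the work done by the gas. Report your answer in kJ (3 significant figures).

W ≈ -4.56 kJ

Isothermal: W = nRT ln(V₂/V₁).
W = (2.11)(8.314)(528) × ln(14/22.9)
  = 9262 × -0.4921
W_by_gas = -4558 J.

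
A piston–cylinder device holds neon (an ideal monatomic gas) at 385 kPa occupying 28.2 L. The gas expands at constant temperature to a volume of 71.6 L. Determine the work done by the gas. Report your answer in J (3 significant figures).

W ≈ 10100 J

Isothermal: W = nRT ln(V₂/V₁) = P₁V₁ ln(V₂/V₁).
P₁V₁ = (385 kPa)(28.2 L) = 10857 J.
W = 10857 × ln(71.6/28.2) = 10857 × 0.9318
W_by_gas = 10116 J.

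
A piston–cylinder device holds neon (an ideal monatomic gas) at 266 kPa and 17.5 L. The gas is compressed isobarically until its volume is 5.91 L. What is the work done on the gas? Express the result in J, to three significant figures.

W ≈ 3080 J

Isobaric: W = P ΔV.
W = (266 kPa)(5.91 − 17.5 L) = (266)(-11.59) = -3083 J.
Work on gas = −W_by = 3083 J.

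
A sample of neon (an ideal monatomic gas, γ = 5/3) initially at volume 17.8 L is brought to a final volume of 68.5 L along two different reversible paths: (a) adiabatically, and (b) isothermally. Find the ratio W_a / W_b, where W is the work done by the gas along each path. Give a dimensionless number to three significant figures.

Path (a) adiabatic: W = P₁V₁(1 − (V₁/V₂)^(γ−1))/(γ−1) → W_a/(P₁V₁) = 0.8892.
Path (b) isothermal: W = P₁V₁ ln(V₂/V₁) → W_b/(P₁V₁) = 1.348.
W_a / W_b = 0.8892 / 1.348 = 0.6598.

W_a / W_b ≈ 0.660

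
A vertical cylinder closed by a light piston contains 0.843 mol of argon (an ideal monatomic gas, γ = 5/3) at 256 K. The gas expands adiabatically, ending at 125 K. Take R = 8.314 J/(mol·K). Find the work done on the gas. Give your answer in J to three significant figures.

Adiabatic ⇒ Q = 0, so W_by = −ΔU = nCᵥ(T₁ − T₂).
Cᵥ = 3R/2 = 12.47 J/(mol·K).
W = (0.843)(12.47)(256 − 125) = 1377 J.
Work on gas = −W_by = -1377 J.

W ≈ -1380 J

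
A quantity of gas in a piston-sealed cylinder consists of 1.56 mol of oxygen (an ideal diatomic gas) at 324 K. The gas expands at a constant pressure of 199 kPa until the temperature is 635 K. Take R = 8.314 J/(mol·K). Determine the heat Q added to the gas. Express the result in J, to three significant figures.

Isobaric: W = nRΔT = (1.56)(8.314)(311) = 4034 J.
ΔU = nCᵥΔT with Cᵥ = 5R/2: ΔU = (1.56)(20.79)(311) = 10084 J.
Q = ΔU + W = 10084 + 4034 = 14118 J.

Q ≈ 14100 J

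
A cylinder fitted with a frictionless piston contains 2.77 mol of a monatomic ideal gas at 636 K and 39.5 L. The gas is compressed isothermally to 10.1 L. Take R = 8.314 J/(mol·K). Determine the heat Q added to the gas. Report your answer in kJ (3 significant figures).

Q ≈ -20.0 kJ

Isothermal ⇒ ΔU = 0, so Q = W = nRT ln(V₂/V₁).
Q = (2.77)(8.314)(636) ln(10.1/39.5) = 14647 × -1.364 = -19975 J.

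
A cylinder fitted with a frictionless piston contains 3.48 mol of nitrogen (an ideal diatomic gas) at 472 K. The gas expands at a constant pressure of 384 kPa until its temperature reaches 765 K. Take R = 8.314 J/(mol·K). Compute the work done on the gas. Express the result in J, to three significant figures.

W ≈ -8480 J

Isobaric: W = P ΔV = nR ΔT.
W = (3.48)(8.314)(765 − 472) = 8477 J.
Work on gas = −W_by = -8477 J.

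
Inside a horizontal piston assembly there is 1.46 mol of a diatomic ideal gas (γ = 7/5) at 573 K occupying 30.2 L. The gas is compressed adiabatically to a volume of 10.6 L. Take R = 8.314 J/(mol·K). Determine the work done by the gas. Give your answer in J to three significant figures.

W ≈ -9040 J

Adiabatic: TV^(γ−1) = const with γ = 7/5.
T₂ = T₁ (V₁/V₂)^(γ−1) = 573 × (30.2/10.6)^0.4 = 573 × 1.52 = 871 K.
W_by = nCᵥ(T₁ − T₂) = (1.46)(20.79)(573 − 871) = -9044 J.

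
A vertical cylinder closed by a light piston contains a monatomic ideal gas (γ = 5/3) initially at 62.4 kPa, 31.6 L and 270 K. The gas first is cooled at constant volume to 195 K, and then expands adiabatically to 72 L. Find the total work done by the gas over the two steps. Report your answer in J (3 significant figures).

W_total ≈ 902 J

Step 1 (isochoric): W = 0 (constant volume).
After step 1: P = 45.07 kPa (V unchanged).
Step 2 (adiabatic): W = (P₁V₁ − P₂V₂)/(γ−1) = (1424 − 822.5)/0.667 = 902.5 J.
W_total = 0 + 902.5 = 902.5 J.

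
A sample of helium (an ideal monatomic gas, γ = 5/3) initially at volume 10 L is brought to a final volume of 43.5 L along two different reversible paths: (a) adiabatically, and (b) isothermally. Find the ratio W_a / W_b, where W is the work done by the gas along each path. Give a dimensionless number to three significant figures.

Path (a) adiabatic: W = P₁V₁(1 − (V₁/V₂)^(γ−1))/(γ−1) → W_a/(P₁V₁) = 0.9371.
Path (b) isothermal: W = P₁V₁ ln(V₂/V₁) → W_b/(P₁V₁) = 1.47.
W_a / W_b = 0.9371 / 1.47 = 0.6374.

W_a / W_b ≈ 0.637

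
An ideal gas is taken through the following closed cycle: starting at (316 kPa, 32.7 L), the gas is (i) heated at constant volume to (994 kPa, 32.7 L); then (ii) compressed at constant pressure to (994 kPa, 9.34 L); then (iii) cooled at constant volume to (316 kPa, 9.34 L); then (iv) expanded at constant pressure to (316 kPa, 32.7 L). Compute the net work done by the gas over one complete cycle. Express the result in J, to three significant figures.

W_net ≈ -15800 J

Constant-volume legs do no work.
W(ii) = (994)(9.34 − 32.7) = -23220 J; W(iv) = (316)(32.7 − 9.34) = 7382 J.
W_net = -23220 + 7382 = -15838 J (the counter-clockwise enclosed area).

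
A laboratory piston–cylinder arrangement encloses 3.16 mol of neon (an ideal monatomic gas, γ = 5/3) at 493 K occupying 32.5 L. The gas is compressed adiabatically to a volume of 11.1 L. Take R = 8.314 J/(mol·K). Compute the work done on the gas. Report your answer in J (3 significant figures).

Adiabatic: TV^(γ−1) = const with γ = 5/3.
T₂ = T₁ (V₁/V₂)^(γ−1) = 493 × (32.5/11.1)^0.667 = 493 × 2.047 = 1009 K.
W_by = nCᵥ(T₁ − T₂) = (3.16)(12.47)(493 − 1009) = -20334 J.
Work on gas = −W_by = 20334 J.

W ≈ 20300 J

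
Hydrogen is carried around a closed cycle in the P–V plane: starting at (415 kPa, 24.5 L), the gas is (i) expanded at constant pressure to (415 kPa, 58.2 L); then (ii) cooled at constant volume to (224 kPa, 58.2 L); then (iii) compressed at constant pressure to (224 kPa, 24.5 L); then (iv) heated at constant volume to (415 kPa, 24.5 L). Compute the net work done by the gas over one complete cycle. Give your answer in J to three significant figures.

Constant-volume legs do no work.
W(i) = (415)(58.2 − 24.5) = 13986 J; W(iii) = (224)(24.5 − 58.2) = -7549 J.
W_net = 13986 − 7549 = 6437 J (the clockwise enclosed area).

W_net ≈ 6440 J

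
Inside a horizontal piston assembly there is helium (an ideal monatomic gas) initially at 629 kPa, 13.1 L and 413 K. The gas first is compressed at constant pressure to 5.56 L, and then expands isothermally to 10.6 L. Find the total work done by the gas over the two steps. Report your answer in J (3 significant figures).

Step 1 (isobaric): W = PΔV = (629 kPa)(5.56 − 13.1 L) = -4743 J.
After step 1: P = 629 kPa, V = 5.56 L, T = 175.3 K.
Step 2 (isothermal): W = P₁V₁ ln(V₂/V₁) = (3497) ln(10.6/5.56) = 2257 J.
W_total = -4743 + 2257 = -2486 J.

W_total ≈ -2490 J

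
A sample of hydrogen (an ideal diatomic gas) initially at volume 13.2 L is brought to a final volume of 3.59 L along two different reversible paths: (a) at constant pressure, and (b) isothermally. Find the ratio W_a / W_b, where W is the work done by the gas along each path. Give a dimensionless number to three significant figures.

W_a / W_b ≈ 0.559

Path (a) isobaric: W = P₁(V₂ − V₁) → W_a/(P₁V₁) = -0.728.
Path (b) isothermal: W = P₁V₁ ln(V₂/V₁) → W_b/(P₁V₁) = -1.302.
W_a / W_b = -0.728 / -1.302 = 0.5591.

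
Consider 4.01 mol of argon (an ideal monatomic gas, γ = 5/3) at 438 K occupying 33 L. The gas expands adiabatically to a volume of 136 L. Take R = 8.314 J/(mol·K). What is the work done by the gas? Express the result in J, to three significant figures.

W ≈ 13400 J

Adiabatic: TV^(γ−1) = const with γ = 5/3.
T₂ = T₁ (V₁/V₂)^(γ−1) = 438 × (33/136)^0.667 = 438 × 0.389 = 170.4 K.
W_by = nCᵥ(T₁ − T₂) = (4.01)(12.47)(438 − 170.4) = 13383 J.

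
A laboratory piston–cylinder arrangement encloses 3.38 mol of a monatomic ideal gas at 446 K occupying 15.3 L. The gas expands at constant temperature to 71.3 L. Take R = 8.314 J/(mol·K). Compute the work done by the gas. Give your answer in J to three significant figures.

W ≈ 19300 J

Isothermal: W = nRT ln(V₂/V₁).
W = (3.38)(8.314)(446) × ln(71.3/15.3)
  = 12533 × 1.539
W_by_gas = 19289 J.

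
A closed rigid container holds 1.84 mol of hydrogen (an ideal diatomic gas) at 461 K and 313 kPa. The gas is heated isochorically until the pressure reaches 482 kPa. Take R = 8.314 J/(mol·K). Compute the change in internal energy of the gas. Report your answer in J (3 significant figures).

Constant volume ⇒ W = 0, so Q = ΔU = nCᵥΔT with Cᵥ = 5R/2 = 20.79 J/(mol·K).
At constant V, T₂/T₁ = P₂/P₁ ⇒ ΔT = T₁(P₂/P₁ − 1) = 461·(482/313 − 1) = 248.9 K.
ΔU = (1.84)(20.79)(248.9) = 9519 J.

ΔU ≈ 9520 J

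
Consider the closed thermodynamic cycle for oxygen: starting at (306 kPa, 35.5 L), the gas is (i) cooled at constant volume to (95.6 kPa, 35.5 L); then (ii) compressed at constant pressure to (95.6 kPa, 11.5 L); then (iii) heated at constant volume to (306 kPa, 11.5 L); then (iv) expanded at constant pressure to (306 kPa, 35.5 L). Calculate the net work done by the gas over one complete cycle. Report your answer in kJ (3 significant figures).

Constant-volume legs do no work.
W(ii) = (95.6)(11.5 − 35.5) = -2294 J; W(iv) = (306)(35.5 − 11.5) = 7344 J.
W_net = -2294 + 7344 = 5050 J (the clockwise enclosed area).

W_net ≈ 5.05 kJ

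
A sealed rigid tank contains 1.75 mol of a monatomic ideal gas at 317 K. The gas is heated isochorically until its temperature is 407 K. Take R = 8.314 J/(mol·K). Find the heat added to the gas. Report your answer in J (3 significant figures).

Q ≈ 1960 J

Constant volume ⇒ W = 0, so Q = ΔU = nCᵥΔT with Cᵥ = 3R/2 = 12.47 J/(mol·K).
ΔU = (1.75)(12.47)(407 − 317) = 1964 J.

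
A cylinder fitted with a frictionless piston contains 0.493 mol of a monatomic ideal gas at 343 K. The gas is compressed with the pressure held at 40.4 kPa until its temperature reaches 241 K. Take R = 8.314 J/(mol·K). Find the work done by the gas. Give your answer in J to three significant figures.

W ≈ -418 J

Isobaric: W = P ΔV = nR ΔT.
W = (0.493)(8.314)(241 − 343) = -418.1 J.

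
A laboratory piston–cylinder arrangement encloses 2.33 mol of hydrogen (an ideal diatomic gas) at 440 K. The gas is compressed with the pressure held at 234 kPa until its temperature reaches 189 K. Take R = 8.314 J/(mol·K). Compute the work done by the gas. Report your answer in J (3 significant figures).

W ≈ -4860 J

Isobaric: W = P ΔV = nR ΔT.
W = (2.33)(8.314)(189 − 440) = -4862 J.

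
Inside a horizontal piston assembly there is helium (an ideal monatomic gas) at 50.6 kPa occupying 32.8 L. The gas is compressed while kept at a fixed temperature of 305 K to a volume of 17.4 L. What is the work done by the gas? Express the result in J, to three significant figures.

W ≈ -1050 J

Isothermal: W = nRT ln(V₂/V₁) = P₁V₁ ln(V₂/V₁).
P₁V₁ = (50.6 kPa)(32.8 L) = 1660 J.
W = 1660 × ln(17.4/32.8) = 1660 × -0.634
W_by_gas = -1052 J.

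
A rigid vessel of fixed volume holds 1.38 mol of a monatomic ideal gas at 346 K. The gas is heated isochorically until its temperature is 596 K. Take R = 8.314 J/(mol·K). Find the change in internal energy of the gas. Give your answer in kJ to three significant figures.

ΔU ≈ 4.30 kJ

Constant volume ⇒ W = 0, so Q = ΔU = nCᵥΔT with Cᵥ = 3R/2 = 12.47 J/(mol·K).
ΔU = (1.38)(12.47)(596 − 346) = 4302 J.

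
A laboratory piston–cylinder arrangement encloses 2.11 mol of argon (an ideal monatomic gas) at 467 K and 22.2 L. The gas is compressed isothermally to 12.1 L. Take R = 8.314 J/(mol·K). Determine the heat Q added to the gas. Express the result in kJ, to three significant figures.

Isothermal ⇒ ΔU = 0, so Q = W = nRT ln(V₂/V₁).
Q = (2.11)(8.314)(467) ln(12.1/22.2) = 8192 × -0.6069 = -4972 J.

Q ≈ -4.97 kJ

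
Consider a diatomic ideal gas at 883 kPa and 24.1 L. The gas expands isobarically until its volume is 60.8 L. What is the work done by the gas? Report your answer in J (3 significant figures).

Isobaric: W = P ΔV.
W = (883 kPa)(60.8 − 24.1 L) = (883)(36.7) = 32406 J.

W ≈ 32400 J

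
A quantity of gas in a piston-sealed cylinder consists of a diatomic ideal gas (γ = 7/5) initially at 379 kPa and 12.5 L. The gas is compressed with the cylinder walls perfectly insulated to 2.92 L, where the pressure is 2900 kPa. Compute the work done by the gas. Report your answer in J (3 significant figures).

Adiabatic: W = (P₁V₁ − P₂V₂)/(γ − 1) with γ = 7/5.
P₁V₁ = 4738 J, P₂V₂ = 8468 J.
W = (4738 − 8468) / 0.4 = -9326 J.

W ≈ -9330 J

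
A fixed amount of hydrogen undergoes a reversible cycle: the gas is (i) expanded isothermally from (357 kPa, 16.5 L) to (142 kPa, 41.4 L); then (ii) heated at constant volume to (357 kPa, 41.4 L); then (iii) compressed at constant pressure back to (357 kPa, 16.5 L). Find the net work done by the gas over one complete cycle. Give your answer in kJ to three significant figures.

W_net ≈ -3.47 kJ

Leg (i): W = PᵢVᵢ ln(V_f/Vᵢ) = (5890) ln(41.4/16.5) = 5419 J.
Leg (ii): W = 0.
Leg (iii): W = PΔV = (357)(16.5 − 41.4) = -8889 J.
W_net = 5419 − 8889 = -3471 J.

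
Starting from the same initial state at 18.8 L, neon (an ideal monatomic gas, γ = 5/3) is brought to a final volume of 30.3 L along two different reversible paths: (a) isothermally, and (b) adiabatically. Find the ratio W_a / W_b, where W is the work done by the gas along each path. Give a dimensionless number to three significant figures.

Path (a) isothermal: W = P₁V₁ ln(V₂/V₁) → W_a/(P₁V₁) = 0.4773.
Path (b) adiabatic: W = P₁V₁(1 − (V₁/V₂)^(γ−1))/(γ−1) → W_b/(P₁V₁) = 0.4088.
W_a / W_b = 0.4773 / 0.4088 = 1.168.

W_a / W_b ≈ 1.17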